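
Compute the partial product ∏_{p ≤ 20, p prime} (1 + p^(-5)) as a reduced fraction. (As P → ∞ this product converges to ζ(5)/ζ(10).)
∏ = 405833785877367637916288/391770333462674252324875

The primes p ≤ 20 are [2, 3, 5, 7, 11, 13, 17, 19]. For each, (1 + 1/p^5) = (p^5 + 1)/p^5. Multiplying these fractions over p ∈ [2, 3, 5, 7, 11, 13, 17, 19] gives 405833785877367637916288/391770333462674252324875. (In the limit P → ∞ this tends to ζ(5)/ζ(10).)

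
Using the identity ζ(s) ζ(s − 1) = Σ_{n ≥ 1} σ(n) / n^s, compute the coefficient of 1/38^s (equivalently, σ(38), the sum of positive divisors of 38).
σ(38) = 60

In the product (Σ m^0/m^s)(Σ k / k^s) = Σ (Σ_{d | n} d) / n^s, the coefficient of 1/n^s is σ(n) = Σ_{d | n} d. For n = 38, divisors are [1, 2, 19, 38]; summing: σ(38) = 60.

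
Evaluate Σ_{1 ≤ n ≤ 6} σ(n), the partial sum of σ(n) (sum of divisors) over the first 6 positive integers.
Σ_{n ≤ 6} σ(n) = 33

Compute σ(n) for each 1 ≤ n ≤ 6: σ(1) = 1, σ(2) = 3, σ(3) = 4, σ(4) = 7, σ(5) = 6, σ(6) = 12. Summing all 6 values: 33. (Average order: Σ_{n ≤ x} σ(n) ~ (π²/12) x². For x = 6, (π²/12)·6² ≈ 29.61.)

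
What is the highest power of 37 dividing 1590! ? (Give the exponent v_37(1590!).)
v_37(1590!) = 43

Legendre's formula: v_p(n!) = Σ_{k ≥ 1} ⌊n / p^k⌋. For p = 37, n = 1590, the terms are:
  ⌊1590/37^1⌋ = ⌊1590/37⌋ = 42
  ⌊1590/37^2⌋ = ⌊1590/1369⌋ = 1
(the next term ⌊1590/37^3⌋ = 0, terminating the sum). Summing: v_37(1590!) = 42 + 1 = 43.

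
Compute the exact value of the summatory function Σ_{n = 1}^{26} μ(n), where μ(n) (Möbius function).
Σ_{n ≤ 26} μ(n) = -1

Compute μ(n) for each 1 ≤ n ≤ 26: μ(1) = 1, μ(2) = -1, μ(3) = -1, μ(4) = 0, μ(5) = -1, μ(6) = 1, μ(7) = -1, μ(8) = 0, μ(9) = 0, μ(10) = 1, μ(11) = -1, μ(12) = 0, μ(13) = -1, μ(14) = 1, μ(15) = 1, μ(16) = 0, μ(17) = -1, μ(18) = 0, μ(19) = -1, μ(20) = 0, μ(21) = 1, μ(22) = 1, μ(23) = -1, μ(24) = 0, μ(25) = 0, μ(26) = 1. Summing all 26 values: -1. (Mertens function M(x) = Σ_{n ≤ x} μ(n); on average M(x) should be small (PNT ⟺ M(x) = o(x)).)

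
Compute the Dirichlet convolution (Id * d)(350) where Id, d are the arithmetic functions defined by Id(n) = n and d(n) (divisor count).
(Id * d)(350) = 1368

Divisors of 350: [1, 2, 5, 7, 10, 14, 25, 35, 50, 70, 175, 350]. For each d | 350:
  d = 1: Id(1) · d(350/1) = 1 · 12 = 12
  d = 2: Id(2) · d(350/2) = 2 · 6 = 12
  d = 5: Id(5) · d(350/5) = 5 · 8 = 40
  d = 7: Id(7) · d(350/7) = 7 · 6 = 42
  d = 10: Id(10) · d(350/10) = 10 · 4 = 40
  d = 14: Id(14) · d(350/14) = 14 · 3 = 42
  d = 25: Id(25) · d(350/25) = 25 · 4 = 100
  d = 35: Id(35) · d(350/35) = 35 · 4 = 140
  d = 50: Id(50) · d(350/50) = 50 · 2 = 100
  d = 70: Id(70) · d(350/70) = 70 · 2 = 140
  d = 175: Id(175) · d(350/175) = 175 · 2 = 350
  d = 350: Id(350) · d(350/350) = 350 · 1 = 350
Summing: (Id * d)(350) = 12 + 12 + 40 + 42 + 40 + 42 + 100 + 140 + 100 + 140 + 350 + 350 = 1368.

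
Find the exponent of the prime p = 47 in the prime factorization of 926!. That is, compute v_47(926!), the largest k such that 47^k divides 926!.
v_47(926!) = 19

Legendre's formula: v_p(n!) = Σ_{k ≥ 1} ⌊n / p^k⌋. For p = 47, n = 926, the terms are:
  ⌊926/47^1⌋ = ⌊926/47⌋ = 19
(the next term ⌊926/47^2⌋ = 0, terminating the sum). Summing: v_47(926!) = 19 = 19.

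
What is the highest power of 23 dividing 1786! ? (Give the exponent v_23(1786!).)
v_23(1786!) = 80

Legendre's formula: v_p(n!) = Σ_{k ≥ 1} ⌊n / p^k⌋. For p = 23, n = 1786, the terms are:
  ⌊1786/23^1⌋ = ⌊1786/23⌋ = 77
  ⌊1786/23^2⌋ = ⌊1786/529⌋ = 3
(the next term ⌊1786/23^3⌋ = 0, terminating the sum). Summing: v_23(1786!) = 77 + 3 = 80.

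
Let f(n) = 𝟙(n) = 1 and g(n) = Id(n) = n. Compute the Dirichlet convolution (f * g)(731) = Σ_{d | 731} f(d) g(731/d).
(𝟙 * Id)(731) = 792

Divisors of 731: [1, 17, 43, 731]. For each d | 731:
  d = 1: 𝟙(1) · Id(731/1) = 1 · 731 = 731
  d = 17: 𝟙(17) · Id(731/17) = 1 · 43 = 43
  d = 43: 𝟙(43) · Id(731/43) = 1 · 17 = 17
  d = 731: 𝟙(731) · Id(731/731) = 1 · 1 = 1
Summing: (𝟙 * Id)(731) = 731 + 43 + 17 + 1 = 792.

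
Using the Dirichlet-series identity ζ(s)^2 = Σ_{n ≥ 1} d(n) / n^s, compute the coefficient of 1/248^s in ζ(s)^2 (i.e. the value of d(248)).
d(248) = 8

ζ(s)^2 = (Σ 1/m^s)(Σ 1/k^s). The coefficient of 1/n^s in the product is the number of ordered pairs (m, k) with mk = n, which equals d(n). For n = 248, divisors are [1, 2, 4, 8, 31, 62, 124, 248], so d(248) = 8.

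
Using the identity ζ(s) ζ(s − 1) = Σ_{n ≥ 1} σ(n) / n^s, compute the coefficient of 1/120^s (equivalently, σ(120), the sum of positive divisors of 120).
σ(120) = 360

In the product (Σ m^0/m^s)(Σ k / k^s) = Σ (Σ_{d | n} d) / n^s, the coefficient of 1/n^s is σ(n) = Σ_{d | n} d. For n = 120, divisors are [1, 2, 3, 4, 5, 6, 8, 10, 12, 15, 20, 24, 30, 40, 60, 120]; summing: σ(120) = 360.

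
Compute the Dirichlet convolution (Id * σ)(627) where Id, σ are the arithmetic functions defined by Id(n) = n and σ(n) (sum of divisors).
(Id * σ)(627) = 6279

Divisors of 627: [1, 3, 11, 19, 33, 57, 209, 627]. For each d | 627:
  d = 1: Id(1) · σ(627/1) = 1 · 960 = 960
  d = 3: Id(3) · σ(627/3) = 3 · 240 = 720
  d = 11: Id(11) · σ(627/11) = 11 · 80 = 880
  d = 19: Id(19) · σ(627/19) = 19 · 48 = 912
  d = 33: Id(33) · σ(627/33) = 33 · 20 = 660
  d = 57: Id(57) · σ(627/57) = 57 · 12 = 684
  d = 209: Id(209) · σ(627/209) = 209 · 4 = 836
  d = 627: Id(627) · σ(627/627) = 627 · 1 = 627
Summing: (Id * σ)(627) = 960 + 720 + 880 + 912 + 660 + 684 + 836 + 627 = 6279.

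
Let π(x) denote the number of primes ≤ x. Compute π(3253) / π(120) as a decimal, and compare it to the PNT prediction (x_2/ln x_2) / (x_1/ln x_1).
π(3253)/π(120) = 459/30 ≈ 15.3000;  PNT prediction ≈ 16.0474.

π(120) = 30 and π(3253) = 459, so π(3253)/π(120) ≈ 15.3000. The PNT-predicted ratio is (3253/ln(3253)) / (120/ln(120)) ≈ 16.0474. The two agree to within a few percent, as expected.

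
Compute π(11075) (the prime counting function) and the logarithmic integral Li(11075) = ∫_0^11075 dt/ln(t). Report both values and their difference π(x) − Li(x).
π(11075) = 1342;  Li(11075) ≈ 1362.20;  π(x) − Li(x) ≈ -20.20.

Direct count of primes ≤ 11075 gives π(11075) = 1342. Numerical evaluation of the logarithmic integral gives Li(11075) ≈ 1362.20. The difference π(x) − Li(x) ≈ -20.20 is typically negative for small/moderate x (Li(x) overestimates), though Littlewood's theorem shows this sign changes infinitely often.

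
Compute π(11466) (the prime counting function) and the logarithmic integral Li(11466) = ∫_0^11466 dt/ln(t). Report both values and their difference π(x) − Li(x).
π(11466) = 1381;  Li(11466) ≈ 1404.11;  π(x) − Li(x) ≈ -23.11.

Direct count of primes ≤ 11466 gives π(11466) = 1381. Numerical evaluation of the logarithmic integral gives Li(11466) ≈ 1404.11. The difference π(x) − Li(x) ≈ -23.11 is typically negative for small/moderate x (Li(x) overestimates), though Littlewood's theorem shows this sign changes infinitely often.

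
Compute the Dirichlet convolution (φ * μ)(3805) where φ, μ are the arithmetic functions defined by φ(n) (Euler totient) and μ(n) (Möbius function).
(φ * μ)(3805) = 2277

Divisors of 3805: [1, 5, 761, 3805]. For each d | 3805:
  d = 1: φ(1) · μ(3805/1) = 1 · 1 = 1
  d = 5: φ(5) · μ(3805/5) = 4 · -1 = -4
  d = 761: φ(761) · μ(3805/761) = 760 · -1 = -760
  d = 3805: φ(3805) · μ(3805/3805) = 3040 · 1 = 3040
Summing: (φ * μ)(3805) = 1 + -4 + -760 + 3040 = 2277.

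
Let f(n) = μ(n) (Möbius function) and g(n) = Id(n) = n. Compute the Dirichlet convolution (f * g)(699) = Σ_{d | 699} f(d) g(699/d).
(μ * Id)(699) = 464

Divisors of 699: [1, 3, 233, 699]. For each d | 699:
  d = 1: μ(1) · Id(699/1) = 1 · 699 = 699
  d = 3: μ(3) · Id(699/3) = -1 · 233 = -233
  d = 233: μ(233) · Id(699/233) = -1 · 3 = -3
  d = 699: μ(699) · Id(699/699) = 1 · 1 = 1
Summing: (μ * Id)(699) = 699 + -233 + -3 + 1 = 464.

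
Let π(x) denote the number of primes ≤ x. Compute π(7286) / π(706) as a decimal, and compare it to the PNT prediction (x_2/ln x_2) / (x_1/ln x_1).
π(7286)/π(706) = 929/126 ≈ 7.3730;  PNT prediction ≈ 7.6117.

π(706) = 126 and π(7286) = 929, so π(7286)/π(706) ≈ 7.3730. The PNT-predicted ratio is (7286/ln(7286)) / (706/ln(706)) ≈ 7.6117. The two agree to within a few percent, as expected.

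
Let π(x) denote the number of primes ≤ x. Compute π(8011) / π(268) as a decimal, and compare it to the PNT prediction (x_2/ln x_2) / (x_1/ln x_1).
π(8011)/π(268) = 1009/56 ≈ 18.0179;  PNT prediction ≈ 18.5930.

π(268) = 56 and π(8011) = 1009, so π(8011)/π(268) ≈ 18.0179. The PNT-predicted ratio is (8011/ln(8011)) / (268/ln(268)) ≈ 18.5930. The two agree to within a few percent, as expected.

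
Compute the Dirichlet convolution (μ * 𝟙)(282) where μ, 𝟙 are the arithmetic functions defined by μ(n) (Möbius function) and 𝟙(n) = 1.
(μ * 𝟙)(282) = 0

Divisors of 282: [1, 2, 3, 6, 47, 94, 141, 282]. For each d | 282:
  d = 1: μ(1) · 𝟙(282/1) = 1 · 1 = 1
  d = 2: μ(2) · 𝟙(282/2) = -1 · 1 = -1
  d = 3: μ(3) · 𝟙(282/3) = -1 · 1 = -1
  d = 6: μ(6) · 𝟙(282/6) = 1 · 1 = 1
  d = 47: μ(47) · 𝟙(282/47) = -1 · 1 = -1
  d = 94: μ(94) · 𝟙(282/94) = 1 · 1 = 1
  d = 141: μ(141) · 𝟙(282/141) = 1 · 1 = 1
  d = 282: μ(282) · 𝟙(282/282) = -1 · 1 = -1
Summing: (μ * 𝟙)(282) = 1 + -1 + -1 + 1 + -1 + 1 + 1 + -1 = 0.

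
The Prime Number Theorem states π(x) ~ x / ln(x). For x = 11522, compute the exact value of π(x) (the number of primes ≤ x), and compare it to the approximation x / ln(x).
π(11522) = 1389;  x/ln(x) ≈ 1232.03;  relative error ≈ 11.30%.

Directly count primes up to 11522: π(11522) = 1389. The PNT approximation gives 11522/ln(11522) ≈ 11522/9.35201 ≈ 1232.03. Relative error (π(x) − x/ln(x)) / π(x) ≈ 11.30%; the approximation is known to undercount slightly (Li(x) is a better estimate).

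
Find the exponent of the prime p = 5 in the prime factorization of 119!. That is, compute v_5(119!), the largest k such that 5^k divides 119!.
v_5(119!) = 27

Legendre's formula: v_p(n!) = Σ_{k ≥ 1} ⌊n / p^k⌋. For p = 5, n = 119, the terms are:
  ⌊119/5^1⌋ = ⌊119/5⌋ = 23
  ⌊119/5^2⌋ = ⌊119/25⌋ = 4
(the next term ⌊119/5^3⌋ = 0, terminating the sum). Summing: v_5(119!) = 23 + 4 = 27.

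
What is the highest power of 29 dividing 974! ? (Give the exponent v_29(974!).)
v_29(974!) = 34

Legendre's formula: v_p(n!) = Σ_{k ≥ 1} ⌊n / p^k⌋. For p = 29, n = 974, the terms are:
  ⌊974/29^1⌋ = ⌊974/29⌋ = 33
  ⌊974/29^2⌋ = ⌊974/841⌋ = 1
(the next term ⌊974/29^3⌋ = 0, terminating the sum). Summing: v_29(974!) = 33 + 1 = 34.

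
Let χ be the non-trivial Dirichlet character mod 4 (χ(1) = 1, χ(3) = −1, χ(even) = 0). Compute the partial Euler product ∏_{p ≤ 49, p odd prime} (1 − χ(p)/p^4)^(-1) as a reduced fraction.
∏ = 424022009220093808147330044599350686845258380222853/428762185161728930691534489551822091105495385374720

The odd primes p ≤ 49 are [3, 5, 7, 11, 13, 17, 19, 23, 29, 31, 37, 41, 43, 47]. For each, χ(p) = 1 if p ≡ 1 mod 4, χ(p) = −1 if p ≡ 3 mod 4. Taking (1 − χ(p)/p^4)^(-1) = p^4/(p^4 − χ(p)): (1 − (-1)/3^4)^(-1) · (1 − (1)/5^4)^(-1) · (1 − (-1)/7^4)^(-1) · (1 − (-1)/11^4)^(-1) · (1 − (1)/13^4)^(-1) · (1 − (1)/17^4)^(-1) · (1 − (-1)/19^4)^(-1) · (1 − (-1)/23^4)^(-1) · (1 − (1)/29^4)^(-1) · (1 − (-1)/31^4)^(-1) · (1 − (1)/37^4)^(-1) · (1 − (1)/41^4)^(-1) · (1 − (-1)/43^4)^(-1) · (1 − (-1)/47^4)^(-1) = 424022009220093808147330044599350686845258380222853/428762185161728930691534489551822091105495385374720.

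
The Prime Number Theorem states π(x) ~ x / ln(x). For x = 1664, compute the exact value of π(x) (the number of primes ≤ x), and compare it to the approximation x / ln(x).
π(1664) = 261;  x/ln(x) ≈ 224.35;  relative error ≈ 14.04%.

Directly count primes up to 1664: π(1664) = 261. The PNT approximation gives 1664/ln(1664) ≈ 1664/7.41698 ≈ 224.35. Relative error (π(x) − x/ln(x)) / π(x) ≈ 14.04%; the approximation is known to undercount slightly (Li(x) is a better estimate).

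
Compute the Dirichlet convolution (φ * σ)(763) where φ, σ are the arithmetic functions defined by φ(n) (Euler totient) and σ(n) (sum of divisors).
(φ * σ)(763) = 3052

Divisors of 763: [1, 7, 109, 763]. For each d | 763:
  d = 1: φ(1) · σ(763/1) = 1 · 880 = 880
  d = 7: φ(7) · σ(763/7) = 6 · 110 = 660
  d = 109: φ(109) · σ(763/109) = 108 · 8 = 864
  d = 763: φ(763) · σ(763/763) = 648 · 1 = 648
Summing: (φ * σ)(763) = 880 + 660 + 864 + 648 = 3052.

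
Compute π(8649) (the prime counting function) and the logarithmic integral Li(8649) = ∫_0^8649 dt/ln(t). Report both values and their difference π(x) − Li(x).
π(8649) = 1077;  Li(8649) ≈ 1098.31;  π(x) − Li(x) ≈ -21.31.

Direct count of primes ≤ 8649 gives π(8649) = 1077. Numerical evaluation of the logarithmic integral gives Li(8649) ≈ 1098.31. The difference π(x) − Li(x) ≈ -21.31 is typically negative for small/moderate x (Li(x) overestimates), though Littlewood's theorem shows this sign changes infinitely often.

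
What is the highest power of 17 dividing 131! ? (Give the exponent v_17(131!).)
v_17(131!) = 7

Legendre's formula: v_p(n!) = Σ_{k ≥ 1} ⌊n / p^k⌋. For p = 17, n = 131, the terms are:
  ⌊131/17^1⌋ = ⌊131/17⌋ = 7
(the next term ⌊131/17^2⌋ = 0, terminating the sum). Summing: v_17(131!) = 7 = 7.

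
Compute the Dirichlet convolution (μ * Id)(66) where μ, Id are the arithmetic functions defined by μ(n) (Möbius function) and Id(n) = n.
(μ * Id)(66) = 20

Divisors of 66: [1, 2, 3, 6, 11, 22, 33, 66]. For each d | 66:
  d = 1: μ(1) · Id(66/1) = 1 · 66 = 66
  d = 2: μ(2) · Id(66/2) = -1 · 33 = -33
  d = 3: μ(3) · Id(66/3) = -1 · 22 = -22
  d = 6: μ(6) · Id(66/6) = 1 · 11 = 11
  d = 11: μ(11) · Id(66/11) = -1 · 6 = -6
  d = 22: μ(22) · Id(66/22) = 1 · 3 = 3
  d = 33: μ(33) · Id(66/33) = 1 · 2 = 2
  d = 66: μ(66) · Id(66/66) = -1 · 1 = -1
Summing: (μ * Id)(66) = 66 + -33 + -22 + 11 + -6 + 3 + 2 + -1 = 20.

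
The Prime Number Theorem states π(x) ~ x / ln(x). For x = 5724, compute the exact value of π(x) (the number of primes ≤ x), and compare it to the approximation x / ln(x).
π(5724) = 753;  x/ln(x) ≈ 661.55;  relative error ≈ 12.14%.

Directly count primes up to 5724: π(5724) = 753. The PNT approximation gives 5724/ln(5724) ≈ 5724/8.65242 ≈ 661.55. Relative error (π(x) − x/ln(x)) / π(x) ≈ 12.14%; the approximation is known to undercount slightly (Li(x) is a better estimate).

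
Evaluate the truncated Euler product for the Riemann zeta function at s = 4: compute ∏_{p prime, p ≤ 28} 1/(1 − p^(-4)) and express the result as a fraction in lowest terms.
∏ = 179711034607426083154393/166042662475294310400000

The primes p ≤ 28 are [2, 3, 5, 7, 11, 13, 17, 19, 23]. For each prime, (1 − 1/p^4)^(-1) = p^4 / (p^4 − 1). The product is (1 − 1/2^4)^(-1), (1 − 1/3^4)^(-1), (1 − 1/5^4)^(-1), (1 − 1/7^4)^(-1), (1 − 1/11^4)^(-1), (1 − 1/13^4)^(-1), (1 − 1/17^4)^(-1), (1 − 1/19^4)^(-1), (1 − 1/23^4)^(-1) = ∏ p^4 / (p^4 − 1) = 179711034607426083154393/166042662475294310400000.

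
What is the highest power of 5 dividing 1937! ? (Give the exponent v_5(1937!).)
v_5(1937!) = 482

Legendre's formula: v_p(n!) = Σ_{k ≥ 1} ⌊n / p^k⌋. For p = 5, n = 1937, the terms are:
  ⌊1937/5^1⌋ = ⌊1937/5⌋ = 387
  ⌊1937/5^2⌋ = ⌊1937/25⌋ = 77
  ⌊1937/5^3⌋ = ⌊1937/125⌋ = 15
  ⌊1937/5^4⌋ = ⌊1937/625⌋ = 3
(the next term ⌊1937/5^5⌋ = 0, terminating the sum). Summing: v_5(1937!) = 387 + 77 + 15 + 3 = 482.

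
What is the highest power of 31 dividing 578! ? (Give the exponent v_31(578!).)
v_31(578!) = 18

Legendre's formula: v_p(n!) = Σ_{k ≥ 1} ⌊n / p^k⌋. For p = 31, n = 578, the terms are:
  ⌊578/31^1⌋ = ⌊578/31⌋ = 18
(the next term ⌊578/31^2⌋ = 0, terminating the sum). Summing: v_31(578!) = 18 = 18.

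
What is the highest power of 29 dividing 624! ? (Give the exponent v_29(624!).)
v_29(624!) = 21

Legendre's formula: v_p(n!) = Σ_{k ≥ 1} ⌊n / p^k⌋. For p = 29, n = 624, the terms are:
  ⌊624/29^1⌋ = ⌊624/29⌋ = 21
(the next term ⌊624/29^2⌋ = 0, terminating the sum). Summing: v_29(624!) = 21 = 21.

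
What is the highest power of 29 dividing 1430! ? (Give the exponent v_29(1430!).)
v_29(1430!) = 50

Legendre's formula: v_p(n!) = Σ_{k ≥ 1} ⌊n / p^k⌋. For p = 29, n = 1430, the terms are:
  ⌊1430/29^1⌋ = ⌊1430/29⌋ = 49
  ⌊1430/29^2⌋ = ⌊1430/841⌋ = 1
(the next term ⌊1430/29^3⌋ = 0, terminating the sum). Summing: v_29(1430!) = 49 + 1 = 50.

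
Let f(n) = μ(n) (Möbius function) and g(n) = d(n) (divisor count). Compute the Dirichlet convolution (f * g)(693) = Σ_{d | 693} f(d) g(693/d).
(μ * d)(693) = 1

Divisors of 693: [1, 3, 7, 9, 11, 21, 33, 63, 77, 99, 231, 693]. For each d | 693:
  d = 1: μ(1) · d(693/1) = 1 · 12 = 12
  d = 3: μ(3) · d(693/3) = -1 · 8 = -8
  d = 7: μ(7) · d(693/7) = -1 · 6 = -6
  d = 9: μ(9) · d(693/9) = 0 · 4 = 0
  d = 11: μ(11) · d(693/11) = -1 · 6 = -6
  d = 21: μ(21) · d(693/21) = 1 · 4 = 4
  d = 33: μ(33) · d(693/33) = 1 · 4 = 4
  d = 63: μ(63) · d(693/63) = 0 · 2 = 0
  d = 77: μ(77) · d(693/77) = 1 · 3 = 3
  d = 99: μ(99) · d(693/99) = 0 · 2 = 0
  d = 231: μ(231) · d(693/231) = -1 · 2 = -2
  d = 693: μ(693) · d(693/693) = 0 · 1 = 0
Summing: (μ * d)(693) = 12 + -8 + -6 + 0 + -6 + 4 + 4 + 0 + 3 + 0 + -2 + 0 = 1.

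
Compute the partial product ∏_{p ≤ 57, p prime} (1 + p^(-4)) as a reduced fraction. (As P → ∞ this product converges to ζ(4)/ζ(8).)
∏ = 22191296873353842710281222970410269196792920578371108176528669216114688/20586999778381633591344384332656221508370849439367985929948634732675625

The primes p ≤ 57 are [2, 3, 5, 7, 11, 13, 17, 19, 23, 29, 31, 37, 41, 43, 47, 53]. For each, (1 + 1/p^4) = (p^4 + 1)/p^4. Multiplying these fractions over p ∈ [2, 3, 5, 7, 11, 13, 17, 19, 23, 29, 31, 37, 41, 43, 47, 53] gives 22191296873353842710281222970410269196792920578371108176528669216114688/20586999778381633591344384332656221508370849439367985929948634732675625. (In the limit P → ∞ this tends to ζ(4)/ζ(8).)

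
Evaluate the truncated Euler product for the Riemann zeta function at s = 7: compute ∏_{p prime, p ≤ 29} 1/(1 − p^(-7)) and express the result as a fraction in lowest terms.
∏ = 20189988207350348919037978304364860886791127062160383015625/20022812195570168466484427140768180765465562977446282025216

The primes p ≤ 29 are [2, 3, 5, 7, 11, 13, 17, 19, 23, 29]. For each prime, (1 − 1/p^7)^(-1) = p^7 / (p^7 − 1). The product is (1 − 1/2^7)^(-1), (1 − 1/3^7)^(-1), (1 − 1/5^7)^(-1), (1 − 1/7^7)^(-1), (1 − 1/11^7)^(-1), (1 − 1/13^7)^(-1), (1 − 1/17^7)^(-1), (1 − 1/19^7)^(-1), (1 − 1/23^7)^(-1), (1 − 1/29^7)^(-1) = ∏ p^7 / (p^7 − 1) = 20189988207350348919037978304364860886791127062160383015625/20022812195570168466484427140768180765465562977446282025216.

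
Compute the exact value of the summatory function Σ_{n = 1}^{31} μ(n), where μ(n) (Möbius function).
Σ_{n ≤ 31} μ(n) = -4

Compute μ(n) for each 1 ≤ n ≤ 31: μ(1) = 1, μ(2) = -1, μ(3) = -1, μ(4) = 0, μ(5) = -1, μ(6) = 1, μ(7) = -1, μ(8) = 0, μ(9) = 0, μ(10) = 1, μ(11) = -1, μ(12) = 0, μ(13) = -1, μ(14) = 1, μ(15) = 1, μ(16) = 0, μ(17) = -1, μ(18) = 0, μ(19) = -1, μ(20) = 0, μ(21) = 1, μ(22) = 1, μ(23) = -1, μ(24) = 0, μ(25) = 0, μ(26) = 1, μ(27) = 0, μ(28) = 0, μ(29) = -1, μ(30) = -1, μ(31) = -1. Summing all 31 values: -4. (Mertens function M(x) = Σ_{n ≤ x} μ(n); on average M(x) should be small (PNT ⟺ M(x) = o(x)).)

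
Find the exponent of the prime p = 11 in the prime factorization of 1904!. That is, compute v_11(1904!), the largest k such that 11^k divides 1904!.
v_11(1904!) = 189

Legendre's formula: v_p(n!) = Σ_{k ≥ 1} ⌊n / p^k⌋. For p = 11, n = 1904, the terms are:
  ⌊1904/11^1⌋ = ⌊1904/11⌋ = 173
  ⌊1904/11^2⌋ = ⌊1904/121⌋ = 15
  ⌊1904/11^3⌋ = ⌊1904/1331⌋ = 1
(the next term ⌊1904/11^4⌋ = 0, terminating the sum). Summing: v_11(1904!) = 173 + 15 + 1 = 189.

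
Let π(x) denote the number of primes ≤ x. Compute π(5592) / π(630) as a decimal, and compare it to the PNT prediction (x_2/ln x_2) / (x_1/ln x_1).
π(5592)/π(630) = 738/114 ≈ 6.4737;  PNT prediction ≈ 6.6303.

π(630) = 114 and π(5592) = 738, so π(5592)/π(630) ≈ 6.4737. The PNT-predicted ratio is (5592/ln(5592)) / (630/ln(630)) ≈ 6.6303. The two agree to within a few percent, as expected.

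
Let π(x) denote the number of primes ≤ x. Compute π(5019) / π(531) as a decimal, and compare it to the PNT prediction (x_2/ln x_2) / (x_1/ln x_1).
π(5019)/π(531) = 672/99 ≈ 6.7879;  PNT prediction ≈ 6.9603.

π(531) = 99 and π(5019) = 672, so π(5019)/π(531) ≈ 6.7879. The PNT-predicted ratio is (5019/ln(5019)) / (531/ln(531)) ≈ 6.9603. The two agree to within a few percent, as expected.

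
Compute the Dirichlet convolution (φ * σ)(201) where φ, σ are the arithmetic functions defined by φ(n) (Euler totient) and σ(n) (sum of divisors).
(φ * σ)(201) = 804

Divisors of 201: [1, 3, 67, 201]. For each d | 201:
  d = 1: φ(1) · σ(201/1) = 1 · 272 = 272
  d = 3: φ(3) · σ(201/3) = 2 · 68 = 136
  d = 67: φ(67) · σ(201/67) = 66 · 4 = 264
  d = 201: φ(201) · σ(201/201) = 132 · 1 = 132
Summing: (φ * σ)(201) = 272 + 136 + 264 + 132 = 804.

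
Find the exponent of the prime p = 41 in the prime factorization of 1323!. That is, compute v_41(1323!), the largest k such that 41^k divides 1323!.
v_41(1323!) = 32

Legendre's formula: v_p(n!) = Σ_{k ≥ 1} ⌊n / p^k⌋. For p = 41, n = 1323, the terms are:
  ⌊1323/41^1⌋ = ⌊1323/41⌋ = 32
(the next term ⌊1323/41^2⌋ = 0, terminating the sum). Summing: v_41(1323!) = 32 = 32.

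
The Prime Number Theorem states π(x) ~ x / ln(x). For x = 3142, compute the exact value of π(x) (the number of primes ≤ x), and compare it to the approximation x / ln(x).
π(3142) = 446;  x/ln(x) ≈ 390.18;  relative error ≈ 12.51%.

Directly count primes up to 3142: π(3142) = 446. The PNT approximation gives 3142/ln(3142) ≈ 3142/8.05261 ≈ 390.18. Relative error (π(x) − x/ln(x)) / π(x) ≈ 12.51%; the approximation is known to undercount slightly (Li(x) is a better estimate).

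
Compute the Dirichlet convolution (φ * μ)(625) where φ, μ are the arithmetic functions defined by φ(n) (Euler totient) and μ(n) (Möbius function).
(φ * μ)(625) = 400

Divisors of 625: [1, 5, 25, 125, 625]. For each d | 625:
  d = 1: φ(1) · μ(625/1) = 1 · 0 = 0
  d = 5: φ(5) · μ(625/5) = 4 · 0 = 0
  d = 25: φ(25) · μ(625/25) = 20 · 0 = 0
  d = 125: φ(125) · μ(625/125) = 100 · -1 = -100
  d = 625: φ(625) · μ(625/625) = 500 · 1 = 500
Summing: (φ * μ)(625) = 0 + 0 + 0 + -100 + 500 = 400.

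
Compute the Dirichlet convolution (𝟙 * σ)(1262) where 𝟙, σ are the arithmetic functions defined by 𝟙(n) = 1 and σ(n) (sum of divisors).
(𝟙 * σ)(1262) = 2532

Divisors of 1262: [1, 2, 631, 1262]. For each d | 1262:
  d = 1: 𝟙(1) · σ(1262/1) = 1 · 1896 = 1896
  d = 2: 𝟙(2) · σ(1262/2) = 1 · 632 = 632
  d = 631: 𝟙(631) · σ(1262/631) = 1 · 3 = 3
  d = 1262: 𝟙(1262) · σ(1262/1262) = 1 · 1 = 1
Summing: (𝟙 * σ)(1262) = 1896 + 632 + 3 + 1 = 2532.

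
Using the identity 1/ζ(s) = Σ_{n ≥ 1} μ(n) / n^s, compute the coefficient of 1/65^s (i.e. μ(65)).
μ(65) = 1

Factor n = 65 = 5 · 13. μ(n) = 0 if any exponent ≥ 2 (not squarefree); otherwise μ(n) = (−1)^{ω(n)} where ω(n) is the number of distinct prime factors. Applying: μ(65) = 1.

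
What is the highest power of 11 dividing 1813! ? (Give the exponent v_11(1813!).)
v_11(1813!) = 179

Legendre's formula: v_p(n!) = Σ_{k ≥ 1} ⌊n / p^k⌋. For p = 11, n = 1813, the terms are:
  ⌊1813/11^1⌋ = ⌊1813/11⌋ = 164
  ⌊1813/11^2⌋ = ⌊1813/121⌋ = 14
  ⌊1813/11^3⌋ = ⌊1813/1331⌋ = 1
(the next term ⌊1813/11^4⌋ = 0, terminating the sum). Summing: v_11(1813!) = 164 + 14 + 1 = 179.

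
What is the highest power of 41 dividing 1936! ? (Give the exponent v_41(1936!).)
v_41(1936!) = 48

Legendre's formula: v_p(n!) = Σ_{k ≥ 1} ⌊n / p^k⌋. For p = 41, n = 1936, the terms are:
  ⌊1936/41^1⌋ = ⌊1936/41⌋ = 47
  ⌊1936/41^2⌋ = ⌊1936/1681⌋ = 1
(the next term ⌊1936/41^3⌋ = 0, terminating the sum). Summing: v_41(1936!) = 47 + 1 = 48.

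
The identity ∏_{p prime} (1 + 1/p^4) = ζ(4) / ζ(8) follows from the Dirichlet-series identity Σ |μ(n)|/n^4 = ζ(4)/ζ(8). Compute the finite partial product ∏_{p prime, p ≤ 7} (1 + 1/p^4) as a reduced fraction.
∏ = 262011361/243101250

The primes p ≤ 7 are [2, 3, 5, 7]. For each, (1 + 1/p^4) = (p^4 + 1)/p^4. Multiplying these fractions over p ∈ [2, 3, 5, 7] gives 262011361/243101250. (In the limit P → ∞ this tends to ζ(4)/ζ(8).)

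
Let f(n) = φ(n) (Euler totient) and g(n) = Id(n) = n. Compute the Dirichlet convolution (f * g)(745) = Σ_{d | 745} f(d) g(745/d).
(φ * Id)(745) = 2673

Divisors of 745: [1, 5, 149, 745]. For each d | 745:
  d = 1: φ(1) · Id(745/1) = 1 · 745 = 745
  d = 5: φ(5) · Id(745/5) = 4 · 149 = 596
  d = 149: φ(149) · Id(745/149) = 148 · 5 = 740
  d = 745: φ(745) · Id(745/745) = 592 · 1 = 592
Summing: (φ * Id)(745) = 745 + 596 + 740 + 592 = 2673.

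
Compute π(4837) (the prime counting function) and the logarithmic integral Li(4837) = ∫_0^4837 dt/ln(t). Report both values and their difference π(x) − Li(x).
π(4837) = 650;  Li(4837) ≈ 665.11;  π(x) − Li(x) ≈ -15.11.

Direct count of primes ≤ 4837 gives π(4837) = 650. Numerical evaluation of the logarithmic integral gives Li(4837) ≈ 665.11. The difference π(x) − Li(x) ≈ -15.11 is typically negative for small/moderate x (Li(x) overestimates), though Littlewood's theorem shows this sign changes infinitely often.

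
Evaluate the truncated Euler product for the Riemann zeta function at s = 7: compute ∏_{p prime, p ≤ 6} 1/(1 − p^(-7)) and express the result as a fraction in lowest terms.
∏ = 2733750000/2711117641

The primes p ≤ 6 are [2, 3, 5]. For each prime, (1 − 1/p^7)^(-1) = p^7 / (p^7 − 1). The product is (1 − 1/2^7)^(-1), (1 − 1/3^7)^(-1), (1 − 1/5^7)^(-1) = ∏ p^7 / (p^7 − 1) = 2733750000/2711117641.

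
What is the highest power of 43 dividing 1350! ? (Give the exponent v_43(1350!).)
v_43(1350!) = 31

Legendre's formula: v_p(n!) = Σ_{k ≥ 1} ⌊n / p^k⌋. For p = 43, n = 1350, the terms are:
  ⌊1350/43^1⌋ = ⌊1350/43⌋ = 31
(the next term ⌊1350/43^2⌋ = 0, terminating the sum). Summing: v_43(1350!) = 31 = 31.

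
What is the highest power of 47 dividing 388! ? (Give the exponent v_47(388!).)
v_47(388!) = 8

Legendre's formula: v_p(n!) = Σ_{k ≥ 1} ⌊n / p^k⌋. For p = 47, n = 388, the terms are:
  ⌊388/47^1⌋ = ⌊388/47⌋ = 8
(the next term ⌊388/47^2⌋ = 0, terminating the sum). Summing: v_47(388!) = 8 = 8.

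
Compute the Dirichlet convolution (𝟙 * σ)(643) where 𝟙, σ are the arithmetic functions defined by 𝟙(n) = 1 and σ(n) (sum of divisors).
(𝟙 * σ)(643) = 645

Divisors of 643: [1, 643]. For each d | 643:
  d = 1: 𝟙(1) · σ(643/1) = 1 · 644 = 644
  d = 643: 𝟙(643) · σ(643/643) = 1 · 1 = 1
Summing: (𝟙 * σ)(643) = 644 + 1 = 645.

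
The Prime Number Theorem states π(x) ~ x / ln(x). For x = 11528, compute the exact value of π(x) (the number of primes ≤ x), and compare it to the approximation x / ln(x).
π(11528) = 1390;  x/ln(x) ≈ 1232.61;  relative error ≈ 11.32%.

Directly count primes up to 11528: π(11528) = 1390. The PNT approximation gives 11528/ln(11528) ≈ 11528/9.35253 ≈ 1232.61. Relative error (π(x) − x/ln(x)) / π(x) ≈ 11.32%; the approximation is known to undercount slightly (Li(x) is a better estimate).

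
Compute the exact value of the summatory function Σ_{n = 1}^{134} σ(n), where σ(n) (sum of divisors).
Σ_{n ≤ 134} σ(n) = 14795

Compute σ(n) for each 1 ≤ n ≤ 134: σ(1) = 1, σ(2) = 3, σ(3) = 4, σ(4) = 7, σ(5) = 6, σ(6) = 12, σ(7) = 8, σ(8) = 15, σ(9) = 13, σ(10) = 18, σ(11) = 12, σ(12) = 28, σ(13) = 14, σ(14) = 24, σ(15) = 24, σ(16) = 31, σ(17) = 18, σ(18) = 39, σ(19) = 20, σ(20) = 42, σ(21) = 32, σ(22) = 36, σ(23) = 24, σ(24) = 60, σ(25) = 31, σ(26) = 42, σ(27) = 40, σ(28) = 56, σ(29) = 30, σ(30) = 72, σ(31) = 32, σ(32) = 63, σ(33) = 48, σ(34) = 54, σ(35) = 48, σ(36) = 91, σ(37) = 38, σ(38) = 60, σ(39) = 56, σ(40) = 90, σ(41) = 42, σ(42) = 96, σ(43) = 44, σ(44) = 84, σ(45) = 78, σ(46) = 72, σ(47) = 48, σ(48) = 124, σ(49) = 57, σ(50) = 93, σ(51) = 72, σ(52) = 98, σ(53) = 54, σ(54) = 120, σ(55) = 72, σ(56) = 120, σ(57) = 80, σ(58) = 90, σ(59) = 60, σ(60) = 168, σ(61) = 62, σ(62) = 96, σ(63) = 104, σ(64) = 127, σ(65) = 84, σ(66) = 144, σ(67) = 68, σ(68) = 126, σ(69) = 96, σ(70) = 144, σ(71) = 72, σ(72) = 195, σ(73) = 74, σ(74) = 114, σ(75) = 124, σ(76) = 140, σ(77) = 96, σ(78) = 168, σ(79) = 80, σ(80) = 186, σ(81) = 121, σ(82) = 126, σ(83) = 84, σ(84) = 224, σ(85) = 108, σ(86) = 132, σ(87) = 120, σ(88) = 180, σ(89) = 90, σ(90) = 234, σ(91) = 112, σ(92) = 168, σ(93) = 128, σ(94) = 144, σ(95) = 120, σ(96) = 252, σ(97) = 98, σ(98) = 171, σ(99) = 156, σ(100) = 217, σ(101) = 102, σ(102) = 216, σ(103) = 104, σ(104) = 210, σ(105) = 192, σ(106) = 162, σ(107) = 108, σ(108) = 280, σ(109) = 110, σ(110) = 216, σ(111) = 152, σ(112) = 248, σ(113) = 114, σ(114) = 240, σ(115) = 144, σ(116) = 210, σ(117) = 182, σ(118) = 180, σ(119) = 144, σ(120) = 360, σ(121) = 133, σ(122) = 186, σ(123) = 168, σ(124) = 224, σ(125) = 156, σ(126) = 312, σ(127) = 128, σ(128) = 255, σ(129) = 176, σ(130) = 252, σ(131) = 132, σ(132) = 336, σ(133) = 160, σ(134) = 204. Summing all 134 values: 14795. (Average order: Σ_{n ≤ x} σ(n) ~ (π²/12) x². For x = 134, (π²/12)·134² ≈ 14768.22.)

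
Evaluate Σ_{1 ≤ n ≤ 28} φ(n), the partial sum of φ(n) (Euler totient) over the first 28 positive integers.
Σ_{n ≤ 28} φ(n) = 242

Compute φ(n) for each 1 ≤ n ≤ 28: φ(1) = 1, φ(2) = 1, φ(3) = 2, φ(4) = 2, φ(5) = 4, φ(6) = 2, φ(7) = 6, φ(8) = 4, φ(9) = 6, φ(10) = 4, φ(11) = 10, φ(12) = 4, φ(13) = 12, φ(14) = 6, φ(15) = 8, φ(16) = 8, φ(17) = 16, φ(18) = 6, φ(19) = 18, φ(20) = 8, φ(21) = 12, φ(22) = 10, φ(23) = 22, φ(24) = 8, φ(25) = 20, φ(26) = 12, φ(27) = 18, φ(28) = 12. Summing all 28 values: 242. (Average order: Σ_{n ≤ x} φ(n) ~ (3/π²) x². For x = 28, (3/π²)·28² ≈ 238.31.)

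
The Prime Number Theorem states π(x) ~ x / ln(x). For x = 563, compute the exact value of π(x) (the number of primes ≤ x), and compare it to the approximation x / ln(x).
π(563) = 103;  x/ln(x) ≈ 88.90;  relative error ≈ 13.69%.

Directly count primes up to 563: π(563) = 103. The PNT approximation gives 563/ln(563) ≈ 563/6.33328 ≈ 88.90. Relative error (π(x) − x/ln(x)) / π(x) ≈ 13.69%; the approximation is known to undercount slightly (Li(x) is a better estimate).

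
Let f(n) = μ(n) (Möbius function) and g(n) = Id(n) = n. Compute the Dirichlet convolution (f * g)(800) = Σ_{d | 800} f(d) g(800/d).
(μ * Id)(800) = 320

Divisors of 800: [1, 2, 4, 5, 8, 10, 16, 20, 25, 32, 40, 50, 80, 100, 160, 200, 400, 800]. For each d | 800:
  d = 1: μ(1) · Id(800/1) = 1 · 800 = 800
  d = 2: μ(2) · Id(800/2) = -1 · 400 = -400
  d = 4: μ(4) · Id(800/4) = 0 · 200 = 0
  d = 5: μ(5) · Id(800/5) = -1 · 160 = -160
  d = 8: μ(8) · Id(800/8) = 0 · 100 = 0
  d = 10: μ(10) · Id(800/10) = 1 · 80 = 80
  d = 16: μ(16) · Id(800/16) = 0 · 50 = 0
  d = 20: μ(20) · Id(800/20) = 0 · 40 = 0
  d = 25: μ(25) · Id(800/25) = 0 · 32 = 0
  d = 32: μ(32) · Id(800/32) = 0 · 25 = 0
  d = 40: μ(40) · Id(800/40) = 0 · 20 = 0
  d = 50: μ(50) · Id(800/50) = 0 · 16 = 0
  d = 80: μ(80) · Id(800/80) = 0 · 10 = 0
  d = 100: μ(100) · Id(800/100) = 0 · 8 = 0
  d = 160: μ(160) · Id(800/160) = 0 · 5 = 0
  d = 200: μ(200) · Id(800/200) = 0 · 4 = 0
  d = 400: μ(400) · Id(800/400) = 0 · 2 = 0
  d = 800: μ(800) · Id(800/800) = 0 · 1 = 0
Summing: (μ * Id)(800) = 800 + -400 + 0 + -160 + 0 + 80 + 0 + 0 + 0 + 0 + 0 + 0 + 0 + 0 + 0 + 0 + 0 + 0 = 320.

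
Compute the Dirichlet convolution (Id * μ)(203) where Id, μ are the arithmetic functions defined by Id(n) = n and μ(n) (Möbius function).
(Id * μ)(203) = 168

Divisors of 203: [1, 7, 29, 203]. For each d | 203:
  d = 1: Id(1) · μ(203/1) = 1 · 1 = 1
  d = 7: Id(7) · μ(203/7) = 7 · -1 = -7
  d = 29: Id(29) · μ(203/29) = 29 · -1 = -29
  d = 203: Id(203) · μ(203/203) = 203 · 1 = 203
Summing: (Id * μ)(203) = 1 + -7 + -29 + 203 = 168.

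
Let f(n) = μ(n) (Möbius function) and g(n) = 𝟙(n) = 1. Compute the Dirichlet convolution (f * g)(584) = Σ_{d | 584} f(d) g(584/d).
(μ * 𝟙)(584) = 0

Divisors of 584: [1, 2, 4, 8, 73, 146, 292, 584]. For each d | 584:
  d = 1: μ(1) · 𝟙(584/1) = 1 · 1 = 1
  d = 2: μ(2) · 𝟙(584/2) = -1 · 1 = -1
  d = 4: μ(4) · 𝟙(584/4) = 0 · 1 = 0
  d = 8: μ(8) · 𝟙(584/8) = 0 · 1 = 0
  d = 73: μ(73) · 𝟙(584/73) = -1 · 1 = -1
  d = 146: μ(146) · 𝟙(584/146) = 1 · 1 = 1
  d = 292: μ(292) · 𝟙(584/292) = 0 · 1 = 0
  d = 584: μ(584) · 𝟙(584/584) = 0 · 1 = 0
Summing: (μ * 𝟙)(584) = 1 + -1 + 0 + 0 + -1 + 1 + 0 + 0 = 0.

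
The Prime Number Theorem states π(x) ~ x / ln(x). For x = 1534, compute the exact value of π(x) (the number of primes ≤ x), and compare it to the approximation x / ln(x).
π(1534) = 242;  x/ln(x) ≈ 209.12;  relative error ≈ 13.59%.

Directly count primes up to 1534: π(1534) = 242. The PNT approximation gives 1534/ln(1534) ≈ 1534/7.33563 ≈ 209.12. Relative error (π(x) − x/ln(x)) / π(x) ≈ 13.59%; the approximation is known to undercount slightly (Li(x) is a better estimate).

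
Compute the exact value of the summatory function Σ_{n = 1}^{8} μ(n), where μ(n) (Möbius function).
Σ_{n ≤ 8} μ(n) = -2

Compute μ(n) for each 1 ≤ n ≤ 8: μ(1) = 1, μ(2) = -1, μ(3) = -1, μ(4) = 0, μ(5) = -1, μ(6) = 1, μ(7) = -1, μ(8) = 0. Summing all 8 values: -2. (Mertens function M(x) = Σ_{n ≤ x} μ(n); on average M(x) should be small (PNT ⟺ M(x) = o(x)).)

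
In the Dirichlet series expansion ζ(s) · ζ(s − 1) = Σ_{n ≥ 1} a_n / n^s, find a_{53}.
σ(53) = 54

In the product (Σ m^0/m^s)(Σ k / k^s) = Σ (Σ_{d | n} d) / n^s, the coefficient of 1/n^s is σ(n) = Σ_{d | n} d. For n = 53, divisors are [1, 53]; summing: σ(53) = 54.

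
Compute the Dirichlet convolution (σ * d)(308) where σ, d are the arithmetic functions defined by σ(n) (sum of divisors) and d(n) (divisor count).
(σ * d)(308) = 2240

Divisors of 308: [1, 2, 4, 7, 11, 14, 22, 28, 44, 77, 154, 308]. For each d | 308:
  d = 1: σ(1) · d(308/1) = 1 · 12 = 12
  d = 2: σ(2) · d(308/2) = 3 · 8 = 24
  d = 4: σ(4) · d(308/4) = 7 · 4 = 28
  d = 7: σ(7) · d(308/7) = 8 · 6 = 48
  d = 11: σ(11) · d(308/11) = 12 · 6 = 72
  d = 14: σ(14) · d(308/14) = 24 · 4 = 96
  d = 22: σ(22) · d(308/22) = 36 · 4 = 144
  d = 28: σ(28) · d(308/28) = 56 · 2 = 112
  d = 44: σ(44) · d(308/44) = 84 · 2 = 168
  d = 77: σ(77) · d(308/77) = 96 · 3 = 288
  d = 154: σ(154) · d(308/154) = 288 · 2 = 576
  d = 308: σ(308) · d(308/308) = 672 · 1 = 672
Summing: (σ * d)(308) = 12 + 24 + 28 + 48 + 72 + 96 + 144 + 112 + 168 + 288 + 576 + 672 = 2240.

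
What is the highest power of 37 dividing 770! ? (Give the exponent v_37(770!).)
v_37(770!) = 20

Legendre's formula: v_p(n!) = Σ_{k ≥ 1} ⌊n / p^k⌋. For p = 37, n = 770, the terms are:
  ⌊770/37^1⌋ = ⌊770/37⌋ = 20
(the next term ⌊770/37^2⌋ = 0, terminating the sum). Summing: v_37(770!) = 20 = 20.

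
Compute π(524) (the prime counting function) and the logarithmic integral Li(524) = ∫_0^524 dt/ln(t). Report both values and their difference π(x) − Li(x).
π(524) = 99;  Li(524) ≈ 105.64;  π(x) − Li(x) ≈ -6.64.

Direct count of primes ≤ 524 gives π(524) = 99. Numerical evaluation of the logarithmic integral gives Li(524) ≈ 105.64. The difference π(x) − Li(x) ≈ -6.64 is typically negative for small/moderate x (Li(x) overestimates), though Littlewood's theorem shows this sign changes infinitely often.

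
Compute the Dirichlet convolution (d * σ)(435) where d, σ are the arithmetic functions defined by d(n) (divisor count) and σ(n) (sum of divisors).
(d * σ)(435) = 1536

Divisors of 435: [1, 3, 5, 15, 29, 87, 145, 435]. For each d | 435:
  d = 1: d(1) · σ(435/1) = 1 · 720 = 720
  d = 3: d(3) · σ(435/3) = 2 · 180 = 360
  d = 5: d(5) · σ(435/5) = 2 · 120 = 240
  d = 15: d(15) · σ(435/15) = 4 · 30 = 120
  d = 29: d(29) · σ(435/29) = 2 · 24 = 48
  d = 87: d(87) · σ(435/87) = 4 · 6 = 24
  d = 145: d(145) · σ(435/145) = 4 · 4 = 16
  d = 435: d(435) · σ(435/435) = 8 · 1 = 8
Summing: (d * σ)(435) = 720 + 360 + 240 + 120 + 48 + 24 + 16 + 8 = 1536.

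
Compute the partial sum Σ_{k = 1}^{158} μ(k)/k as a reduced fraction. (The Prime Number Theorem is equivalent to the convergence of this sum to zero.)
Σ μ(k)/k = 11043365287080119932070420984761831999214006413190917276901/1684531761605594992411227004188178295812265268947141782020470

Values of μ(k) for 1 ≤ k ≤ 158: μ(1) = 1, μ(2) = -1, μ(3) = -1, μ(5) = -1, μ(6) = 1, μ(7) = -1, μ(10) = 1, μ(11) = -1, μ(13) = -1, μ(14) = 1, μ(15) = 1, μ(17) = -1, μ(19) = -1, μ(21) = 1, μ(22) = 1, μ(23) = -1, μ(26) = 1, μ(29) = -1, μ(30) = -1, μ(31) = -1, μ(33) = 1, μ(34) = 1, μ(35) = 1, μ(37) = -1, μ(38) = 1, μ(39) = 1, μ(41) = -1, μ(42) = -1, μ(43) = -1, μ(46) = 1, μ(47) = -1, μ(51) = 1, μ(53) = -1, μ(55) = 1, μ(57) = 1, μ(58) = 1, μ(59) = -1, μ(61) = -1, μ(62) = 1, μ(65) = 1, μ(66) = -1, μ(67) = -1, μ(69) = 1, μ(70) = -1, μ(71) = -1, μ(73) = -1, μ(74) = 1, μ(77) = 1, μ(78) = -1, μ(79) = -1, μ(82) = 1, μ(83) = -1, μ(85) = 1, μ(86) = 1, μ(87) = 1, μ(89) = -1, μ(91) = 1, μ(93) = 1, μ(94) = 1, μ(95) = 1, μ(97) = -1, μ(101) = -1, μ(102) = -1, μ(103) = -1, μ(105) = -1, μ(106) = 1, μ(107) = -1, μ(109) = -1, μ(110) = -1, μ(111) = 1, μ(113) = -1, μ(114) = -1, μ(115) = 1, μ(118) = 1, μ(119) = 1, μ(122) = 1, μ(123) = 1, μ(127) = -1, μ(129) = 1, μ(130) = -1, μ(131) = -1, μ(133) = 1, μ(134) = 1, μ(137) = -1, μ(138) = -1, μ(139) = -1, μ(141) = 1, μ(142) = 1, μ(143) = 1, μ(145) = 1, μ(146) = 1, μ(149) = -1, μ(151) = -1, μ(154) = -1, μ(155) = 1, μ(157) = -1, μ(158) = 1, with μ = 0 on non-squarefree integers. Summing μ(k)/k for k where μ(k) ≠ 0 gives 11043365287080119932070420984761831999214006413190917276901/1684531761605594992411227004188178295812265268947141782020470 ≈ 0.0066. (PNT ⟺ this sum → 0 as n → ∞.)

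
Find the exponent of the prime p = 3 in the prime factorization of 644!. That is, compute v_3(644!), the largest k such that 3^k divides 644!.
v_3(644!) = 317

Legendre's formula: v_p(n!) = Σ_{k ≥ 1} ⌊n / p^k⌋. For p = 3, n = 644, the terms are:
  ⌊644/3^1⌋ = ⌊644/3⌋ = 214
  ⌊644/3^2⌋ = ⌊644/9⌋ = 71
  ⌊644/3^3⌋ = ⌊644/27⌋ = 23
  ⌊644/3^4⌋ = ⌊644/81⌋ = 7
  ⌊644/3^5⌋ = ⌊644/243⌋ = 2
(the next term ⌊644/3^6⌋ = 0, terminating the sum). Summing: v_3(644!) = 214 + 71 + 23 + 7 + 2 = 317.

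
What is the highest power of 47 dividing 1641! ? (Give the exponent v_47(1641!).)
v_47(1641!) = 34

Legendre's formula: v_p(n!) = Σ_{k ≥ 1} ⌊n / p^k⌋. For p = 47, n = 1641, the terms are:
  ⌊1641/47^1⌋ = ⌊1641/47⌋ = 34
(the next term ⌊1641/47^2⌋ = 0, terminating the sum). Summing: v_47(1641!) = 34 = 34.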